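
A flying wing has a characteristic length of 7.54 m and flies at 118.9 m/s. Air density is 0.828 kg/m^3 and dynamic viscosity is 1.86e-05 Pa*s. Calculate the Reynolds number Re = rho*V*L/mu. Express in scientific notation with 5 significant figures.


Step 1: Numerator = rho * V * L = 0.828 * 118.9 * 7.54 = 742.306968
Step 2: Re = 742.306968 / 1.86e-05
Step 3: Re = 3.9909e+07

3.9909e+07


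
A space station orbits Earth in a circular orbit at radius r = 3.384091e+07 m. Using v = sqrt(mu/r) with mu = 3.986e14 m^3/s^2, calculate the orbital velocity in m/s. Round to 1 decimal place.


Step 1: mu / r = 3.986e14 / 3.384091e+07 = 11778643.0684
Step 2: v = sqrt(11778643.0684) = 3432.0 m/s

3432.0


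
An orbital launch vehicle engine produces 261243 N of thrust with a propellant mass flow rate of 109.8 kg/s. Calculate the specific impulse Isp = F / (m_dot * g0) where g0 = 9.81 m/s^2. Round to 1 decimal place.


Step 1: m_dot * g0 = 109.8 * 9.81 = 1077.14
Step 2: Isp = 261243 / 1077.14 = 242.5 s

242.5


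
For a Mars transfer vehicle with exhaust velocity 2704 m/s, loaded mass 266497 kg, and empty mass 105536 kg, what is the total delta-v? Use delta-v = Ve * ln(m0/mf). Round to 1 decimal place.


Step 1: Mass ratio m0/mf = 266497 / 105536 = 2.525176
Step 2: ln(2.525176) = 0.926311
Step 3: delta-v = 2704 * 0.926311 = 2504.7 m/s

2504.7


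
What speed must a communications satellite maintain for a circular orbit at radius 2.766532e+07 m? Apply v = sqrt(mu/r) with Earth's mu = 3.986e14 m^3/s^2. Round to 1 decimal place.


Step 1: mu / r = 3.986e14 / 2.766532e+07 = 14407930.2173
Step 2: v = sqrt(14407930.2173) = 3795.8 m/s

3795.8


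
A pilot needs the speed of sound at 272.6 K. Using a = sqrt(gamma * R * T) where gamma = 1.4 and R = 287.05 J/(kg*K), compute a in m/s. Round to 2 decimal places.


Step 1: gamma * R * T = 1.4 * 287.05 * 272.6 = 109549.762
Step 2: a = sqrt(109549.762) = 330.98 m/s

330.98


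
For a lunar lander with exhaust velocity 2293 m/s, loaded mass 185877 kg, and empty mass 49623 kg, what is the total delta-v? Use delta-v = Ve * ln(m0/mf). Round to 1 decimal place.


Step 1: Mass ratio m0/mf = 185877 / 49623 = 3.745783
Step 2: ln(3.745783) = 1.320631
Step 3: delta-v = 2293 * 1.320631 = 3028.2 m/s

3028.2


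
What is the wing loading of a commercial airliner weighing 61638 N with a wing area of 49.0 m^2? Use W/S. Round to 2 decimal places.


Step 1: Wing loading = W / S = 61638 / 49.0
Step 2: Wing loading = 1257.92 N/m^2

1257.92


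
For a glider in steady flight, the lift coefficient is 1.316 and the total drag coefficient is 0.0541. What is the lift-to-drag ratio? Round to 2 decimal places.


Step 1: L/D = CL / CD = 1.316 / 0.0541
Step 2: L/D = 24.33

24.33


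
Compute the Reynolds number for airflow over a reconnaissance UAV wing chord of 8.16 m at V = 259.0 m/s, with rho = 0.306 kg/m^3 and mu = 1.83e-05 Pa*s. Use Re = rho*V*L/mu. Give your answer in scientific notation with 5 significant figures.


Step 1: Numerator = rho * V * L = 0.306 * 259.0 * 8.16 = 646.71264
Step 2: Re = 646.71264 / 1.83e-05
Step 3: Re = 3.5339e+07

3.5339e+07


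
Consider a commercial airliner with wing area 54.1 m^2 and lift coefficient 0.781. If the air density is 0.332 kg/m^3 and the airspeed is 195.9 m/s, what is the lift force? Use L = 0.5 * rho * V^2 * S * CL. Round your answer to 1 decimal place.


Step 1: Calculate dynamic pressure q = 0.5 * 0.332 * 195.9^2 = 0.5 * 0.332 * 38376.81 = 6370.5505 Pa
Step 2: Multiply by wing area and lift coefficient: L = 6370.5505 * 54.1 * 0.781
Step 3: L = 344646.7799 * 0.781 = 269169.1 N

269169.1


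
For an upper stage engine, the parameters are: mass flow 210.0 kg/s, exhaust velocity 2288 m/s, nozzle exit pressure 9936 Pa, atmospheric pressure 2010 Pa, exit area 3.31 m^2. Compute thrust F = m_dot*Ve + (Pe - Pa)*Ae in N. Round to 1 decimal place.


Step 1: Momentum thrust = m_dot * Ve = 210.0 * 2288 = 480480.0 N
Step 2: Pressure thrust = (Pe - Pa) * Ae = (9936 - 2010) * 3.31 = 26235.06 N
Step 3: Total thrust F = 480480.0 + 26235.06 = 506715.1 N

506715.1


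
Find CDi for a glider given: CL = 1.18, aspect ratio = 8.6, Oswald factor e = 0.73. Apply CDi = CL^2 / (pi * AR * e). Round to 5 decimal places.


Step 1: CL^2 = 1.18^2 = 1.3924
Step 2: pi * AR * e = 3.14159 * 8.6 * 0.73 = 19.722919
Step 3: CDi = 1.3924 / 19.722919 = 0.07060

0.07060


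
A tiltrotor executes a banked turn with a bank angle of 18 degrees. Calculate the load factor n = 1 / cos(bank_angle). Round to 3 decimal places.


Step 1: Convert 18 degrees to radians = 0.314159
Step 2: cos(18 deg) = 0.951057
Step 3: n = 1 / 0.951057 = 1.051

1.051


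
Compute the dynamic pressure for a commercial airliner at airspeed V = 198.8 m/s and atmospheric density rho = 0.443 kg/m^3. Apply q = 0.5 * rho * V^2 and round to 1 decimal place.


Step 1: V^2 = 198.8^2 = 39521.44
Step 2: q = 0.5 * 0.443 * 39521.44
Step 3: q = 8754.0 Pa

8754.0


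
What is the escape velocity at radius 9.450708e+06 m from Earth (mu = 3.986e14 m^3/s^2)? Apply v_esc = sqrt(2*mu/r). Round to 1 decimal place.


Step 1: 2*mu/r = 2 * 3.986e14 / 9.450708e+06 = 84353468.5444
Step 2: v_esc = sqrt(84353468.5444) = 9184.4 m/s

9184.4


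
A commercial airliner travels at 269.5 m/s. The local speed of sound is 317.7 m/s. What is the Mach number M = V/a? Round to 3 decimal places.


Step 1: M = V / a = 269.5 / 317.7
Step 2: M = 0.848

0.848


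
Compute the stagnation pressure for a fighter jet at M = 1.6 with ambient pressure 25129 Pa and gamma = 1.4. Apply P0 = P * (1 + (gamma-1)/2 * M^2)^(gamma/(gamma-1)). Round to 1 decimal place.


Step 1: (gamma-1)/2 * M^2 = 0.2 * 2.56 = 0.512
Step 2: 1 + 0.512 = 1.512
Step 3: Exponent gamma/(gamma-1) = 3.5
Step 4: P0 = 25129 * 1.512^3.5 = 106808.7 Pa

106808.7


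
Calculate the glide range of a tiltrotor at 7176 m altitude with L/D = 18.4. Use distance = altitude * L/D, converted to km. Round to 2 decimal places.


Step 1: Glide distance = altitude * L/D = 7176 * 18.4 = 132038.4 m
Step 2: Convert to km: 132038.4 / 1000 = 132.04 km

132.04


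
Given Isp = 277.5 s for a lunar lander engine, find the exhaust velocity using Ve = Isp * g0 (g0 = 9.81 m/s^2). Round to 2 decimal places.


Step 1: Ve = Isp * g0 = 277.5 * 9.81
Step 2: Ve = 2722.28 m/s

2722.28


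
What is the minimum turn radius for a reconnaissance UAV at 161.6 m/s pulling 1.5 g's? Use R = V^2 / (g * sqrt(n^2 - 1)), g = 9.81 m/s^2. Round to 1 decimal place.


Step 1: V^2 = 161.6^2 = 26114.56
Step 2: n^2 - 1 = 1.5^2 - 1 = 1.25
Step 3: sqrt(1.25) = 1.118034
Step 4: R = 26114.56 / (9.81 * 1.118034) = 2381.0 m

2381.0


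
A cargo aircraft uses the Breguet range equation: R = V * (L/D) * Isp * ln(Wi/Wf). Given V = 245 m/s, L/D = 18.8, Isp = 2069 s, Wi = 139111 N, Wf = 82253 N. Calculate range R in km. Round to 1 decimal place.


Step 1: Coefficient = V * (L/D) * Isp = 245 * 18.8 * 2069 = 9529814.0 m
Step 2: Wi/Wf = 139111 / 82253 = 1.691257
Step 3: ln(1.691257) = 0.525472
Step 4: R = 9529814.0 * 0.525472 = 5007653.4 m = 5007.7 km

5007.7


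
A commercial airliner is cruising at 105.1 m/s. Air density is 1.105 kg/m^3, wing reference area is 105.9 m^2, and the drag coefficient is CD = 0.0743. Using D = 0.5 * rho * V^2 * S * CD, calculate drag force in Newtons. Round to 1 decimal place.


Step 1: Dynamic pressure q = 0.5 * 1.105 * 105.1^2 = 6102.9205 Pa
Step 2: Drag D = q * S * CD = 6102.9205 * 105.9 * 0.0743
Step 3: D = 48020.0 N

48020.0


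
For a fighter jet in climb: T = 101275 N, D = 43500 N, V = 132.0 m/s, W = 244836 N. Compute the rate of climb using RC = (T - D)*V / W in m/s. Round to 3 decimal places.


Step 1: Excess thrust = T - D = 101275 - 43500 = 57775 N
Step 2: Excess power = 57775 * 132.0 = 7626300.0 W
Step 3: RC = 7626300.0 / 244836 = 31.149 m/s

31.149


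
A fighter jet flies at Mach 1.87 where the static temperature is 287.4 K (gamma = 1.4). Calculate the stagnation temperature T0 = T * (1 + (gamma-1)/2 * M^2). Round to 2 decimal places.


Step 1: (gamma-1)/2 = 0.2
Step 2: M^2 = 3.4969
Step 3: 1 + 0.2 * 3.4969 = 1.69938
Step 4: T0 = 287.4 * 1.69938 = 488.40 K

488.40


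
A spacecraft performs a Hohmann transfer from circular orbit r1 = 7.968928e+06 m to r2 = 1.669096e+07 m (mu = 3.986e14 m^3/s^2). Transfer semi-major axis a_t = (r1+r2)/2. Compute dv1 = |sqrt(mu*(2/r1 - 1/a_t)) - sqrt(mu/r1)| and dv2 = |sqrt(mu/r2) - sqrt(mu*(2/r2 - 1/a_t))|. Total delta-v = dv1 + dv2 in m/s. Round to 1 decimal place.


Step 1: Transfer semi-major axis a_t = (7.968928e+06 + 1.669096e+07) / 2 = 1.232994e+07 m
Step 2: v1 (circular at r1) = sqrt(mu/r1) = 7072.43 m/s
Step 3: v_t1 = sqrt(mu*(2/r1 - 1/a_t)) = 8228.65 m/s
Step 4: dv1 = |8228.65 - 7072.43| = 1156.22 m/s
Step 5: v2 (circular at r2) = 4886.84 m/s, v_t2 = 3928.69 m/s
Step 6: dv2 = |4886.84 - 3928.69| = 958.15 m/s
Step 7: Total delta-v = 1156.22 + 958.15 = 2114.4 m/s

2114.4


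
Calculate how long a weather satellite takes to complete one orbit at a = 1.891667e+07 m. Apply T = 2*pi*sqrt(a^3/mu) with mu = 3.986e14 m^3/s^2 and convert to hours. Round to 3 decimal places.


Step 1: a^3 / mu = 6.769149e+21 / 3.986e14 = 1.698231e+07
Step 2: sqrt(1.698231e+07) = 4120.9599 s
Step 3: T = 2*pi * 4120.9599 = 25892.75 s
Step 4: T in hours = 25892.75 / 3600 = 7.192 hours

7.192


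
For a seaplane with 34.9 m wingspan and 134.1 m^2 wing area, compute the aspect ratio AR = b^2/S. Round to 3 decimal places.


Step 1: b^2 = 34.9^2 = 1218.01
Step 2: AR = 1218.01 / 134.1 = 9.083

9.083


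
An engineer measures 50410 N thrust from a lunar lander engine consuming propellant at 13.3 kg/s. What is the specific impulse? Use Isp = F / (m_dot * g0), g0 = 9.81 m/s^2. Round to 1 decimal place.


Step 1: m_dot * g0 = 13.3 * 9.81 = 130.47
Step 2: Isp = 50410 / 130.47 = 386.4 s

386.4


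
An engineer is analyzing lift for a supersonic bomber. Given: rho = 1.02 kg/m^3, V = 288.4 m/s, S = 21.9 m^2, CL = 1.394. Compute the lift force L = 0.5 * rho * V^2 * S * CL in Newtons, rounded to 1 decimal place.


Step 1: Calculate dynamic pressure q = 0.5 * 1.02 * 288.4^2 = 0.5 * 1.02 * 83174.56 = 42419.0256 Pa
Step 2: Multiply by wing area and lift coefficient: L = 42419.0256 * 21.9 * 1.394
Step 3: L = 928976.6606 * 1.394 = 1294993.5 N

1294993.5


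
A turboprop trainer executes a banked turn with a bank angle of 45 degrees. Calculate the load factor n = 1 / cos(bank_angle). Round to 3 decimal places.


Step 1: Convert 45 degrees to radians = 0.785398
Step 2: cos(45 deg) = 0.707107
Step 3: n = 1 / 0.707107 = 1.414

1.414


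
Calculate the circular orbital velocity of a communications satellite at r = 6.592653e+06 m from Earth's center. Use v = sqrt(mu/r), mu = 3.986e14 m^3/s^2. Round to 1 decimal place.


Step 1: mu / r = 3.986e14 / 6.592653e+06 = 60461243.7512
Step 2: v = sqrt(60461243.7512) = 7775.7 m/s

7775.7


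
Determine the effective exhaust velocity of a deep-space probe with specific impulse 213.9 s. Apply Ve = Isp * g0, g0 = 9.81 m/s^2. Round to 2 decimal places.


Step 1: Ve = Isp * g0 = 213.9 * 9.81
Step 2: Ve = 2098.36 m/s

2098.36


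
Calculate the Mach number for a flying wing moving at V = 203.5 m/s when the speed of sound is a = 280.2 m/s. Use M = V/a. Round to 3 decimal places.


Step 1: M = V / a = 203.5 / 280.2
Step 2: M = 0.726

0.726


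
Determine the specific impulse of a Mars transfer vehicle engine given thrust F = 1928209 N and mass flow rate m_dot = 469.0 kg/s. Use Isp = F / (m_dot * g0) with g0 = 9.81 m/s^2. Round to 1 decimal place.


Step 1: m_dot * g0 = 469.0 * 9.81 = 4600.89
Step 2: Isp = 1928209 / 4600.89 = 419.1 s

419.1


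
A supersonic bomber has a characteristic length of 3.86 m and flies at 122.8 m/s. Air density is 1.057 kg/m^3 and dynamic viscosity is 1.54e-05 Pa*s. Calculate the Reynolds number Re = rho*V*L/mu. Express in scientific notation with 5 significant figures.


Step 1: Numerator = rho * V * L = 1.057 * 122.8 * 3.86 = 501.026456
Step 2: Re = 501.026456 / 1.54e-05
Step 3: Re = 3.2534e+07

3.2534e+07


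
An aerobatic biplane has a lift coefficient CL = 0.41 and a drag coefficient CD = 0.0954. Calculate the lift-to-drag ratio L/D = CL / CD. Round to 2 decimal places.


Step 1: L/D = CL / CD = 0.41 / 0.0954
Step 2: L/D = 4.30

4.30


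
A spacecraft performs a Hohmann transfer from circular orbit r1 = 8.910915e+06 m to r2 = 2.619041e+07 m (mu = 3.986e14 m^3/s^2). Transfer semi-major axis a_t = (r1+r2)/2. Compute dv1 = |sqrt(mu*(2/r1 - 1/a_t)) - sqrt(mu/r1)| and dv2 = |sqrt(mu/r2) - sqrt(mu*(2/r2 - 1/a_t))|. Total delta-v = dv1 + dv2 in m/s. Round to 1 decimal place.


Step 1: Transfer semi-major axis a_t = (8.910915e+06 + 2.619041e+07) / 2 = 1.755066e+07 m
Step 2: v1 (circular at r1) = sqrt(mu/r1) = 6688.17 m/s
Step 3: v_t1 = sqrt(mu*(2/r1 - 1/a_t)) = 8170.18 m/s
Step 4: dv1 = |8170.18 - 6688.17| = 1482.01 m/s
Step 5: v2 (circular at r2) = 3901.19 m/s, v_t2 = 2779.79 m/s
Step 6: dv2 = |3901.19 - 2779.79| = 1121.4 m/s
Step 7: Total delta-v = 1482.01 + 1121.4 = 2603.4 m/s

2603.4


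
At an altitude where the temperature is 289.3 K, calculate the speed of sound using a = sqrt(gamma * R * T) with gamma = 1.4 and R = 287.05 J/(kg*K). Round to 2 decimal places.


Step 1: gamma * R * T = 1.4 * 287.05 * 289.3 = 116260.991
Step 2: a = sqrt(116260.991) = 340.97 m/s

340.97


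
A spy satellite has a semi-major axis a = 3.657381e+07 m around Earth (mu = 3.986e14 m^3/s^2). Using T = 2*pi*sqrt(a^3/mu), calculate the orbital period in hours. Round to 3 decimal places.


Step 1: a^3 / mu = 4.892272e+22 / 3.986e14 = 1.227364e+08
Step 2: sqrt(1.227364e+08) = 11078.6453 s
Step 3: T = 2*pi * 11078.6453 = 69609.18 s
Step 4: T in hours = 69609.18 / 3600 = 19.336 hours

19.336


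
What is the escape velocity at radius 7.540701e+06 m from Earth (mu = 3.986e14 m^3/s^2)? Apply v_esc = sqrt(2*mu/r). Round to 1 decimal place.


Step 1: 2*mu/r = 2 * 3.986e14 / 7.540701e+06 = 105719614.1314
Step 2: v_esc = sqrt(105719614.1314) = 10282.0 m/s

10282.0


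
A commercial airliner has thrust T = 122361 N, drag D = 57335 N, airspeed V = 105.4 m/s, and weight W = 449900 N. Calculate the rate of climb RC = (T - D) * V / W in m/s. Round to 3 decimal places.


Step 1: Excess thrust = T - D = 122361 - 57335 = 65026 N
Step 2: Excess power = 65026 * 105.4 = 6853740.4 W
Step 3: RC = 6853740.4 / 449900 = 15.234 m/s

15.234


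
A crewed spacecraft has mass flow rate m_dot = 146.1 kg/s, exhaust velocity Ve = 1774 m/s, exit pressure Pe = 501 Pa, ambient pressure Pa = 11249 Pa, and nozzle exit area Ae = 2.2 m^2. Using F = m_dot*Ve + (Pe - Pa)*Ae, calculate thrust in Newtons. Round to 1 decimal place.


Step 1: Momentum thrust = m_dot * Ve = 146.1 * 1774 = 259181.4 N
Step 2: Pressure thrust = (Pe - Pa) * Ae = (501 - 11249) * 2.2 = -23645.6 N
Step 3: Total thrust F = 259181.4 + -23645.6 = 235535.8 N

235535.8


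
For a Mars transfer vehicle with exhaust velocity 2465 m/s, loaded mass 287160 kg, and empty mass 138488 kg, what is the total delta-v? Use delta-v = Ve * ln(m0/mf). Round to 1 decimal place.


Step 1: Mass ratio m0/mf = 287160 / 138488 = 2.073537
Step 2: ln(2.073537) = 0.729256
Step 3: delta-v = 2465 * 0.729256 = 1797.6 m/s

1797.6


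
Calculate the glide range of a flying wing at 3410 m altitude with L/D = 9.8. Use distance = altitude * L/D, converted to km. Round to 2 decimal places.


Step 1: Glide distance = altitude * L/D = 3410 * 9.8 = 33418.0 m
Step 2: Convert to km: 33418.0 / 1000 = 33.42 km

33.42


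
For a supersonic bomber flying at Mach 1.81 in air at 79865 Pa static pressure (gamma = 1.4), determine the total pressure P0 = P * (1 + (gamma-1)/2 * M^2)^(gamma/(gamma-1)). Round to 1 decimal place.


Step 1: (gamma-1)/2 * M^2 = 0.2 * 3.2761 = 0.65522
Step 2: 1 + 0.65522 = 1.65522
Step 3: Exponent gamma/(gamma-1) = 3.5
Step 4: P0 = 79865 * 1.65522^3.5 = 465963.1 Pa

465963.1


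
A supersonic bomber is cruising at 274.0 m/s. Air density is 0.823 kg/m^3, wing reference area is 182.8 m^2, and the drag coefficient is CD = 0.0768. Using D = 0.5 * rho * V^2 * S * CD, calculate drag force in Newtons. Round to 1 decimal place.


Step 1: Dynamic pressure q = 0.5 * 0.823 * 274.0^2 = 30893.774 Pa
Step 2: Drag D = q * S * CD = 30893.774 * 182.8 * 0.0768
Step 3: D = 433718.9 N

433718.9


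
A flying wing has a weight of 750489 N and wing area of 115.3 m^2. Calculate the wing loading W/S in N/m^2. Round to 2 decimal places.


Step 1: Wing loading = W / S = 750489 / 115.3
Step 2: Wing loading = 6509.01 N/m^2

6509.01


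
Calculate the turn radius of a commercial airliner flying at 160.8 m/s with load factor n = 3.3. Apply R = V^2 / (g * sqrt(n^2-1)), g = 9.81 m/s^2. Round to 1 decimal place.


Step 1: V^2 = 160.8^2 = 25856.64
Step 2: n^2 - 1 = 3.3^2 - 1 = 9.89
Step 3: sqrt(9.89) = 3.144837
Step 4: R = 25856.64 / (9.81 * 3.144837) = 838.1 m

838.1


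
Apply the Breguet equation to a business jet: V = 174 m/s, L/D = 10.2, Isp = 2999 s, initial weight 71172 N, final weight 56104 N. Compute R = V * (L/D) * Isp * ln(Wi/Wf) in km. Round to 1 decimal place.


Step 1: Coefficient = V * (L/D) * Isp = 174 * 10.2 * 2999 = 5322625.2 m
Step 2: Wi/Wf = 71172 / 56104 = 1.268573
Step 3: ln(1.268573) = 0.237892
Step 4: R = 5322625.2 * 0.237892 = 1266211.9 m = 1266.2 km

1266.2


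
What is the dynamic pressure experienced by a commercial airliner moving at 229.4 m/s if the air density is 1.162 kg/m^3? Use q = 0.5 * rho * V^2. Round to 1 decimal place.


Step 1: V^2 = 229.4^2 = 52624.36
Step 2: q = 0.5 * 1.162 * 52624.36
Step 3: q = 30574.8 Pa

30574.8


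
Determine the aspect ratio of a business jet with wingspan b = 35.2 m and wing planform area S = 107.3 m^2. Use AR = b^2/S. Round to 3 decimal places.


Step 1: b^2 = 35.2^2 = 1239.04
Step 2: AR = 1239.04 / 107.3 = 11.547

11.547


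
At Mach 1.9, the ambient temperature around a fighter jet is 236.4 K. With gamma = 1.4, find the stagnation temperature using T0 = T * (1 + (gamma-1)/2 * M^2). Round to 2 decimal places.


Step 1: (gamma-1)/2 = 0.2
Step 2: M^2 = 3.61
Step 3: 1 + 0.2 * 3.61 = 1.722
Step 4: T0 = 236.4 * 1.722 = 407.08 K

407.08


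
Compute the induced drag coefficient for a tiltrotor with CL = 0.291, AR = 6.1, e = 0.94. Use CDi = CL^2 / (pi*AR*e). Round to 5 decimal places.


Step 1: CL^2 = 0.291^2 = 0.084681
Step 2: pi * AR * e = 3.14159 * 6.1 * 0.94 = 18.013892
Step 3: CDi = 0.084681 / 18.013892 = 0.00470

0.00470


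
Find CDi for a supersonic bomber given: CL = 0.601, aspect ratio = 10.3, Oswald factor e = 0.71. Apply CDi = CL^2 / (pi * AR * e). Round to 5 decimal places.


Step 1: CL^2 = 0.601^2 = 0.361201
Step 2: pi * AR * e = 3.14159 * 10.3 * 0.71 = 22.974467
Step 3: CDi = 0.361201 / 22.974467 = 0.01572

0.01572


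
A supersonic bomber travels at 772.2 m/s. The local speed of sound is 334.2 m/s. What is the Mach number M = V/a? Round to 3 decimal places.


Step 1: M = V / a = 772.2 / 334.2
Step 2: M = 2.311

2.311


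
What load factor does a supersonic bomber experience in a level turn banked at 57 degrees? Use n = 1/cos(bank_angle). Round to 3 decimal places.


Step 1: Convert 57 degrees to radians = 0.994838
Step 2: cos(57 deg) = 0.544639
Step 3: n = 1 / 0.544639 = 1.836

1.836


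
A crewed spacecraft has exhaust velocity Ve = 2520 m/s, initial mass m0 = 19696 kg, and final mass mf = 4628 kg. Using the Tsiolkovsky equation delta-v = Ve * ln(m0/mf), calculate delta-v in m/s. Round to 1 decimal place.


Step 1: Mass ratio m0/mf = 19696 / 4628 = 4.255834
Step 2: ln(4.255834) = 1.448291
Step 3: delta-v = 2520 * 1.448291 = 3649.7 m/s

3649.7


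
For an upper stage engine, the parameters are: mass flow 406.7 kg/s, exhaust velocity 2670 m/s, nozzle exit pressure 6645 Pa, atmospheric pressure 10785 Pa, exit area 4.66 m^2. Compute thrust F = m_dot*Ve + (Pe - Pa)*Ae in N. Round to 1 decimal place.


Step 1: Momentum thrust = m_dot * Ve = 406.7 * 2670 = 1085889.0 N
Step 2: Pressure thrust = (Pe - Pa) * Ae = (6645 - 10785) * 4.66 = -19292.40 N
Step 3: Total thrust F = 1085889.0 + -19292.40 = 1066596.6 N

1066596.6


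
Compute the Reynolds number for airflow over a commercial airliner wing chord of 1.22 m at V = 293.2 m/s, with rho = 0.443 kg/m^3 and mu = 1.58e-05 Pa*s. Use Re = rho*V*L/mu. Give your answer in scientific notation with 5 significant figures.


Step 1: Numerator = rho * V * L = 0.443 * 293.2 * 1.22 = 158.462872
Step 2: Re = 158.462872 / 1.58e-05
Step 3: Re = 1.0029e+07

1.0029e+07


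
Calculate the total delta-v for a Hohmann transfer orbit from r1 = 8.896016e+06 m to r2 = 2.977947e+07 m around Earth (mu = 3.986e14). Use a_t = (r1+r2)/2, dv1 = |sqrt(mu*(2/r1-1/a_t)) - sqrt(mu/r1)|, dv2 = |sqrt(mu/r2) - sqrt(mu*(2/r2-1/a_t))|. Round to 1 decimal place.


Step 1: Transfer semi-major axis a_t = (8.896016e+06 + 2.977947e+07) / 2 = 1.933774e+07 m
Step 2: v1 (circular at r1) = sqrt(mu/r1) = 6693.77 m/s
Step 3: v_t1 = sqrt(mu*(2/r1 - 1/a_t)) = 8306.66 m/s
Step 4: dv1 = |8306.66 - 6693.77| = 1612.89 m/s
Step 5: v2 (circular at r2) = 3658.56 m/s, v_t2 = 2481.45 m/s
Step 6: dv2 = |3658.56 - 2481.45| = 1177.11 m/s
Step 7: Total delta-v = 1612.89 + 1177.11 = 2790.0 m/s

2790.0


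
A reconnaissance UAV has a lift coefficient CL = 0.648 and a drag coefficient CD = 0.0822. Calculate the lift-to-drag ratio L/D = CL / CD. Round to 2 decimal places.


Step 1: L/D = CL / CD = 0.648 / 0.0822
Step 2: L/D = 7.88

7.88


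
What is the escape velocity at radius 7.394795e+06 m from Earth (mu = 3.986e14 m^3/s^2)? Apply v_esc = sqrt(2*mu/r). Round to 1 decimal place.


Step 1: 2*mu/r = 2 * 3.986e14 / 7.394795e+06 = 107805557.8282
Step 2: v_esc = sqrt(107805557.8282) = 10382.9 m/s

10382.9


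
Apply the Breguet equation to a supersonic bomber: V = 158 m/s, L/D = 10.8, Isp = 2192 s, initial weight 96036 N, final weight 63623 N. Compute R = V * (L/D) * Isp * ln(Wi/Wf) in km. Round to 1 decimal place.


Step 1: Coefficient = V * (L/D) * Isp = 158 * 10.8 * 2192 = 3740428.8 m
Step 2: Wi/Wf = 96036 / 63623 = 1.509454
Step 3: ln(1.509454) = 0.411748
Step 4: R = 3740428.8 * 0.411748 = 1540114.4 m = 1540.1 km

1540.1


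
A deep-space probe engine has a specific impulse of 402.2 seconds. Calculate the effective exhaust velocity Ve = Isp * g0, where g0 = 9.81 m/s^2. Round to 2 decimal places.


Step 1: Ve = Isp * g0 = 402.2 * 9.81
Step 2: Ve = 3945.58 m/s

3945.58


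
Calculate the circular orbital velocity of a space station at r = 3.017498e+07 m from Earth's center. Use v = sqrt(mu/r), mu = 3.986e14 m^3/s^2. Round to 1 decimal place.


Step 1: mu / r = 3.986e14 / 3.017498e+07 = 13209619.3601
Step 2: v = sqrt(13209619.3601) = 3634.5 m/s

3634.5


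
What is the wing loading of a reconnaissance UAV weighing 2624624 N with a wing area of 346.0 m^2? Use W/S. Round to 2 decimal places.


Step 1: Wing loading = W / S = 2624624 / 346.0
Step 2: Wing loading = 7585.62 N/m^2

7585.62


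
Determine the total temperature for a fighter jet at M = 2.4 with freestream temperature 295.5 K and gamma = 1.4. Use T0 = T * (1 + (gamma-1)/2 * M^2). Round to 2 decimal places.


Step 1: (gamma-1)/2 = 0.2
Step 2: M^2 = 5.76
Step 3: 1 + 0.2 * 5.76 = 2.152
Step 4: T0 = 295.5 * 2.152 = 635.92 K

635.92


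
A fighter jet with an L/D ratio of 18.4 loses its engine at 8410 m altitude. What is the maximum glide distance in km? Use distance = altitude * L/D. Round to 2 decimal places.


Step 1: Glide distance = altitude * L/D = 8410 * 18.4 = 154744.0 m
Step 2: Convert to km: 154744.0 / 1000 = 154.74 km

154.74


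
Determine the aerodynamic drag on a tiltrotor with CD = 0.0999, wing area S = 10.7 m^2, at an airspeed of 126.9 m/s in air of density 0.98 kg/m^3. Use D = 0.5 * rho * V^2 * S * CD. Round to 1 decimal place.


Step 1: Dynamic pressure q = 0.5 * 0.98 * 126.9^2 = 7890.7689 Pa
Step 2: Drag D = q * S * CD = 7890.7689 * 10.7 * 0.0999
Step 3: D = 8434.7 N

8434.7


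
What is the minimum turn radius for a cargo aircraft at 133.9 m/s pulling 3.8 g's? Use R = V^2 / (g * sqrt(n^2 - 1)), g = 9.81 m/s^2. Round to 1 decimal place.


Step 1: V^2 = 133.9^2 = 17929.21
Step 2: n^2 - 1 = 3.8^2 - 1 = 13.44
Step 3: sqrt(13.44) = 3.666061
Step 4: R = 17929.21 / (9.81 * 3.666061) = 498.5 m

498.5


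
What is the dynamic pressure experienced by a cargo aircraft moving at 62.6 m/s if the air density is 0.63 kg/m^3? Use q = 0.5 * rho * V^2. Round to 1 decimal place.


Step 1: V^2 = 62.6^2 = 3918.76
Step 2: q = 0.5 * 0.63 * 3918.76
Step 3: q = 1234.4 Pa

1234.4


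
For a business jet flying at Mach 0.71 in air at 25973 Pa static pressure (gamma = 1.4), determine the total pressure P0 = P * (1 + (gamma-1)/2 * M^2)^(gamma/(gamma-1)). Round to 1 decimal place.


Step 1: (gamma-1)/2 * M^2 = 0.2 * 0.5041 = 0.10082
Step 2: 1 + 0.10082 = 1.10082
Step 3: Exponent gamma/(gamma-1) = 3.5
Step 4: P0 = 25973 * 1.10082^3.5 = 36352.1 Pa

36352.1


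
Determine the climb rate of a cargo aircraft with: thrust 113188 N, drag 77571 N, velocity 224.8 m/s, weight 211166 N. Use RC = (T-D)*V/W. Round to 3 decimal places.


Step 1: Excess thrust = T - D = 113188 - 77571 = 35617 N
Step 2: Excess power = 35617 * 224.8 = 8006701.6 W
Step 3: RC = 8006701.6 / 211166 = 37.917 m/s

37.917


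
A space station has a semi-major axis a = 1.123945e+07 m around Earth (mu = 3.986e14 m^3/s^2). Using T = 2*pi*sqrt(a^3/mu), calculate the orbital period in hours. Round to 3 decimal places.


Step 1: a^3 / mu = 1.419826e+21 / 3.986e14 = 3.562033e+06
Step 2: sqrt(3.562033e+06) = 1887.3348 s
Step 3: T = 2*pi * 1887.3348 = 11858.47 s
Step 4: T in hours = 11858.47 / 3600 = 3.294 hours

3.294


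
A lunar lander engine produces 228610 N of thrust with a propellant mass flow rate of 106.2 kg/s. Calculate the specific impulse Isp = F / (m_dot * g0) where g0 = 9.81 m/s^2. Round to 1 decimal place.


Step 1: m_dot * g0 = 106.2 * 9.81 = 1041.82
Step 2: Isp = 228610 / 1041.82 = 219.4 s

219.4


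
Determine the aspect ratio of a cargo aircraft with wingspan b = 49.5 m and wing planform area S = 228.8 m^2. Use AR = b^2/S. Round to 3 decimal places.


Step 1: b^2 = 49.5^2 = 2450.25
Step 2: AR = 2450.25 / 228.8 = 10.709

10.709


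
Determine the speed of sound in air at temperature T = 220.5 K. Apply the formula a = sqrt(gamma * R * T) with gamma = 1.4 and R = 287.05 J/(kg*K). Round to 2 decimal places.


Step 1: gamma * R * T = 1.4 * 287.05 * 220.5 = 88612.335
Step 2: a = sqrt(88612.335) = 297.68 m/s

297.68


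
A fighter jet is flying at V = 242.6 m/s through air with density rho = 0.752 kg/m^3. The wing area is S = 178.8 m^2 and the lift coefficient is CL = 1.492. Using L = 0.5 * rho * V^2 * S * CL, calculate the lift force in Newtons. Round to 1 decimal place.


Step 1: Calculate dynamic pressure q = 0.5 * 0.752 * 242.6^2 = 0.5 * 0.752 * 58854.76 = 22129.3898 Pa
Step 2: Multiply by wing area and lift coefficient: L = 22129.3898 * 178.8 * 1.492
Step 3: L = 3956734.8891 * 1.492 = 5903448.5 N

5903448.5


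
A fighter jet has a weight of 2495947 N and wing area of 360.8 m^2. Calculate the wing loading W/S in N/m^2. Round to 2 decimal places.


Step 1: Wing loading = W / S = 2495947 / 360.8
Step 2: Wing loading = 6917.81 N/m^2

6917.81


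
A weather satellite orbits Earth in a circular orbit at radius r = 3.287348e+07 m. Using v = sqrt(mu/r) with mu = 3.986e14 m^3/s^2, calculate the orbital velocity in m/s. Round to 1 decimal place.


Step 1: mu / r = 3.986e14 / 3.287348e+07 = 12125275.45
Step 2: v = sqrt(12125275.45) = 3482.1 m/s

3482.1


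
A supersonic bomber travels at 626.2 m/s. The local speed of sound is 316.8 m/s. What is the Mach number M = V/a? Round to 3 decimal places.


Step 1: M = V / a = 626.2 / 316.8
Step 2: M = 1.977

1.977


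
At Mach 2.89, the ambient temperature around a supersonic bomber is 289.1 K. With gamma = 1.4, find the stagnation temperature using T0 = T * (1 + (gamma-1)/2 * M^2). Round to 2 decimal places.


Step 1: (gamma-1)/2 = 0.2
Step 2: M^2 = 8.3521
Step 3: 1 + 0.2 * 8.3521 = 2.67042
Step 4: T0 = 289.1 * 2.67042 = 772.02 K

772.02


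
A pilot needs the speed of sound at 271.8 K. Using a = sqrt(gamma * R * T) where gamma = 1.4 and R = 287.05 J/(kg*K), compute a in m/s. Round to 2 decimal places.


Step 1: gamma * R * T = 1.4 * 287.05 * 271.8 = 109228.266
Step 2: a = sqrt(109228.266) = 330.50 m/s

330.50


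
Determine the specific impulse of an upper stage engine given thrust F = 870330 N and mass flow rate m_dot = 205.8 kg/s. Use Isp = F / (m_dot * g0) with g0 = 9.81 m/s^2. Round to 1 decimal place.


Step 1: m_dot * g0 = 205.8 * 9.81 = 2018.9
Step 2: Isp = 870330 / 2018.9 = 431.1 s

431.1


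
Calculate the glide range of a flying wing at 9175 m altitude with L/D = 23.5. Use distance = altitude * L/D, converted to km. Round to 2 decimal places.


Step 1: Glide distance = altitude * L/D = 9175 * 23.5 = 215612.5 m
Step 2: Convert to km: 215612.5 / 1000 = 215.61 km

215.61


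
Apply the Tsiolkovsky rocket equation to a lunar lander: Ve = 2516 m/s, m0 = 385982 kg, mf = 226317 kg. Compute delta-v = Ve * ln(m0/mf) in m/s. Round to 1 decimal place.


Step 1: Mass ratio m0/mf = 385982 / 226317 = 1.705493
Step 2: ln(1.705493) = 0.533854
Step 3: delta-v = 2516 * 0.533854 = 1343.2 m/s

1343.2


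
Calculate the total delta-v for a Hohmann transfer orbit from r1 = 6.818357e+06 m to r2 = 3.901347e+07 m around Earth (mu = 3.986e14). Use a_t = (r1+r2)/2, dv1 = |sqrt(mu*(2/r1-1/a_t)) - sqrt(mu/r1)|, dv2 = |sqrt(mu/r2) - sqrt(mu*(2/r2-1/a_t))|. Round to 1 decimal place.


Step 1: Transfer semi-major axis a_t = (6.818357e+06 + 3.901347e+07) / 2 = 2.291591e+07 m
Step 2: v1 (circular at r1) = sqrt(mu/r1) = 7645.9 m/s
Step 3: v_t1 = sqrt(mu*(2/r1 - 1/a_t)) = 9976.25 m/s
Step 4: dv1 = |9976.25 - 7645.9| = 2330.35 m/s
Step 5: v2 (circular at r2) = 3196.4 m/s, v_t2 = 1743.54 m/s
Step 6: dv2 = |3196.4 - 1743.54| = 1452.86 m/s
Step 7: Total delta-v = 2330.35 + 1452.86 = 3783.2 m/s

3783.2


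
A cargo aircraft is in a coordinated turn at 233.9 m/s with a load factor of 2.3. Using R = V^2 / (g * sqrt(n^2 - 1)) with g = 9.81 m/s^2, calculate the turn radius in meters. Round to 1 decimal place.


Step 1: V^2 = 233.9^2 = 54709.21
Step 2: n^2 - 1 = 2.3^2 - 1 = 4.29
Step 3: sqrt(4.29) = 2.071232
Step 4: R = 54709.21 / (9.81 * 2.071232) = 2692.5 m

2692.5


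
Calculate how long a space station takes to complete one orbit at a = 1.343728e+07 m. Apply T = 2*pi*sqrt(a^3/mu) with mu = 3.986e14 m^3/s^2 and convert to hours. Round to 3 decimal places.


Step 1: a^3 / mu = 2.426242e+21 / 3.986e14 = 6.086909e+06
Step 2: sqrt(6.086909e+06) = 2467.1662 s
Step 3: T = 2*pi * 2467.1662 = 15501.66 s
Step 4: T in hours = 15501.66 / 3600 = 4.306 hours

4.306


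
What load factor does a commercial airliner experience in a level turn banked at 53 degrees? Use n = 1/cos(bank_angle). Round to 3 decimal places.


Step 1: Convert 53 degrees to radians = 0.925025
Step 2: cos(53 deg) = 0.601815
Step 3: n = 1 / 0.601815 = 1.662

1.662


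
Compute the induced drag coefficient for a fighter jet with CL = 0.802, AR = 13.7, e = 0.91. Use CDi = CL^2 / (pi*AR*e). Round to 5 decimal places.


Step 1: CL^2 = 0.802^2 = 0.643204
Step 2: pi * AR * e = 3.14159 * 13.7 * 0.91 = 39.166236
Step 3: CDi = 0.643204 / 39.166236 = 0.01642

0.01642


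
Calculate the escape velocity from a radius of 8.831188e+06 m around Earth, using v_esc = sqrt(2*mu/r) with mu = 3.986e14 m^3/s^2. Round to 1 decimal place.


Step 1: 2*mu/r = 2 * 3.986e14 / 8.831188e+06 = 90270980.5295
Step 2: v_esc = sqrt(90270980.5295) = 9501.1 m/s

9501.1


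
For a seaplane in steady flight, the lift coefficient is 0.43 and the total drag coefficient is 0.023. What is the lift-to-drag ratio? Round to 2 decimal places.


Step 1: L/D = CL / CD = 0.43 / 0.023
Step 2: L/D = 18.70

18.70


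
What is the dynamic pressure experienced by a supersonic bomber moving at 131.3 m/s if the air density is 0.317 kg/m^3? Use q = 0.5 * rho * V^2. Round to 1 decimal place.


Step 1: V^2 = 131.3^2 = 17239.69
Step 2: q = 0.5 * 0.317 * 17239.69
Step 3: q = 2732.5 Pa

2732.5


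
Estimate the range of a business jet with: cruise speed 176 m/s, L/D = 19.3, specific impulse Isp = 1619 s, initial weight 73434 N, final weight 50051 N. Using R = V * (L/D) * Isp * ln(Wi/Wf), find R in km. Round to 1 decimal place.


Step 1: Coefficient = V * (L/D) * Isp = 176 * 19.3 * 1619 = 5499419.2 m
Step 2: Wi/Wf = 73434 / 50051 = 1.467183
Step 3: ln(1.467183) = 0.383345
Step 4: R = 5499419.2 * 0.383345 = 2108172.4 m = 2108.2 km

2108.2


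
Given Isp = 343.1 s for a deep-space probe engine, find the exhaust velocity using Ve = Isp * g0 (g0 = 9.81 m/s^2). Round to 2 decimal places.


Step 1: Ve = Isp * g0 = 343.1 * 9.81
Step 2: Ve = 3365.81 m/s

3365.81


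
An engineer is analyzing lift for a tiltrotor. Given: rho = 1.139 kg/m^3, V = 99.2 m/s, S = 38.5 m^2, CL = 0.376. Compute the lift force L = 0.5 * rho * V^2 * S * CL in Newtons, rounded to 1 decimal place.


Step 1: Calculate dynamic pressure q = 0.5 * 1.139 * 99.2^2 = 0.5 * 1.139 * 9840.64 = 5604.2445 Pa
Step 2: Multiply by wing area and lift coefficient: L = 5604.2445 * 38.5 * 0.376
Step 3: L = 215763.4125 * 0.376 = 81127.0 N

81127.0


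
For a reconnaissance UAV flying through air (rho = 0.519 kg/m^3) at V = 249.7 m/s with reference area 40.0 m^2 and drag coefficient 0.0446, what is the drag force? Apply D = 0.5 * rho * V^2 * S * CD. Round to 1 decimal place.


Step 1: Dynamic pressure q = 0.5 * 0.519 * 249.7^2 = 16179.8484 Pa
Step 2: Drag D = q * S * CD = 16179.8484 * 40.0 * 0.0446
Step 3: D = 28864.8 N

28864.8


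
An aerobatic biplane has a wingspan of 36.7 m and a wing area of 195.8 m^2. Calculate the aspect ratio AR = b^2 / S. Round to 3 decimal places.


Step 1: b^2 = 36.7^2 = 1346.89
Step 2: AR = 1346.89 / 195.8 = 6.879

6.879


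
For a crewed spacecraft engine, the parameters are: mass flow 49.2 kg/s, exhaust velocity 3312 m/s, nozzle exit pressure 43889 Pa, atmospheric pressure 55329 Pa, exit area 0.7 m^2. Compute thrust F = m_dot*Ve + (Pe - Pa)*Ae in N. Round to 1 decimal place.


Step 1: Momentum thrust = m_dot * Ve = 49.2 * 3312 = 162950.4 N
Step 2: Pressure thrust = (Pe - Pa) * Ae = (43889 - 55329) * 0.7 = -8008.0 N
Step 3: Total thrust F = 162950.4 + -8008.0 = 154942.4 N

154942.4


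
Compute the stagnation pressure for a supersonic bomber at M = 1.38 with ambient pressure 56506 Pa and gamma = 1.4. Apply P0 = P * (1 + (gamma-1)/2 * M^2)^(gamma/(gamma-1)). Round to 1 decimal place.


Step 1: (gamma-1)/2 * M^2 = 0.2 * 1.9044 = 0.38088
Step 2: 1 + 0.38088 = 1.38088
Step 3: Exponent gamma/(gamma-1) = 3.5
Step 4: P0 = 56506 * 1.38088^3.5 = 174839.8 Pa

174839.8


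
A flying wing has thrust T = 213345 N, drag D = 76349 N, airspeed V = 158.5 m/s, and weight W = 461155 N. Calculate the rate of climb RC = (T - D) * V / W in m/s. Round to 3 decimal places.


Step 1: Excess thrust = T - D = 213345 - 76349 = 136996 N
Step 2: Excess power = 136996 * 158.5 = 21713866.0 W
Step 3: RC = 21713866.0 / 461155 = 47.086 m/s

47.086


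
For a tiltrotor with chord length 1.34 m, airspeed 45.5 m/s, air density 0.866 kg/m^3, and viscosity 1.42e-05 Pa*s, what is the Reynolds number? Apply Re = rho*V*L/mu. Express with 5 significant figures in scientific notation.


Step 1: Numerator = rho * V * L = 0.866 * 45.5 * 1.34 = 52.80002
Step 2: Re = 52.80002 / 1.42e-05
Step 3: Re = 3.7183e+06

3.7183e+06


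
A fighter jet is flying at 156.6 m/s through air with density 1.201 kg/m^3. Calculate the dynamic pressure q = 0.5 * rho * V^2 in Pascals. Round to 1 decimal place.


Step 1: V^2 = 156.6^2 = 24523.56
Step 2: q = 0.5 * 1.201 * 24523.56
Step 3: q = 14726.4 Pa

14726.4


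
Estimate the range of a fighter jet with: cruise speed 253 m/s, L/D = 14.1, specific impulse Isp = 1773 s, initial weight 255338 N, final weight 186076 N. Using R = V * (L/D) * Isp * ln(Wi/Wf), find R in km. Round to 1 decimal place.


Step 1: Coefficient = V * (L/D) * Isp = 253 * 14.1 * 1773 = 6324822.9 m
Step 2: Wi/Wf = 255338 / 186076 = 1.372224
Step 3: ln(1.372224) = 0.316433
Step 4: R = 6324822.9 * 0.316433 = 2001382.5 m = 2001.4 km

2001.4


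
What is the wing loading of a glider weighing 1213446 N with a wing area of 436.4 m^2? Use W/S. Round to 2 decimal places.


Step 1: Wing loading = W / S = 1213446 / 436.4
Step 2: Wing loading = 2780.58 N/m^2

2780.58


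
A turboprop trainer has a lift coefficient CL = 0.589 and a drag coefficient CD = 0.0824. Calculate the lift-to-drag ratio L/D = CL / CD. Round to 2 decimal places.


Step 1: L/D = CL / CD = 0.589 / 0.0824
Step 2: L/D = 7.15

7.15


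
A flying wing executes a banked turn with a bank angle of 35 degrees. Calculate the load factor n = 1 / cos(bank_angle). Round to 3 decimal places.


Step 1: Convert 35 degrees to radians = 0.610865
Step 2: cos(35 deg) = 0.819152
Step 3: n = 1 / 0.819152 = 1.221

1.221


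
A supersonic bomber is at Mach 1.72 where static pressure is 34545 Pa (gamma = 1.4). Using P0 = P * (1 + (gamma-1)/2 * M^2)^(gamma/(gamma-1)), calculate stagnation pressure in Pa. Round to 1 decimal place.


Step 1: (gamma-1)/2 * M^2 = 0.2 * 2.9584 = 0.59168
Step 2: 1 + 0.59168 = 1.59168
Step 3: Exponent gamma/(gamma-1) = 3.5
Step 4: P0 = 34545 * 1.59168^3.5 = 175743.9 Pa

175743.9


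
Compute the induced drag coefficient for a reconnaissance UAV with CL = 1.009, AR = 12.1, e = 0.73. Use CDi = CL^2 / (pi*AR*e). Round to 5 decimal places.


Step 1: CL^2 = 1.009^2 = 1.018081
Step 2: pi * AR * e = 3.14159 * 12.1 * 0.73 = 27.749688
Step 3: CDi = 1.018081 / 27.749688 = 0.03669

0.03669


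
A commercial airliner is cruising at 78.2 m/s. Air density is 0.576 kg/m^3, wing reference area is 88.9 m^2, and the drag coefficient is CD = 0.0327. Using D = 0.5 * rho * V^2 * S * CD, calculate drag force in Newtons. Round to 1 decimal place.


Step 1: Dynamic pressure q = 0.5 * 0.576 * 78.2^2 = 1761.1891 Pa
Step 2: Drag D = q * S * CD = 1761.1891 * 88.9 * 0.0327
Step 3: D = 5119.8 N

5119.8


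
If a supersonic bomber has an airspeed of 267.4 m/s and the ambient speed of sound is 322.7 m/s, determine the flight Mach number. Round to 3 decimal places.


Step 1: M = V / a = 267.4 / 322.7
Step 2: M = 0.829

0.829


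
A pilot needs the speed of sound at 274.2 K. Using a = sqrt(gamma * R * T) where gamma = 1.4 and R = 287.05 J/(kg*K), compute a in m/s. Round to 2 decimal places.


Step 1: gamma * R * T = 1.4 * 287.05 * 274.2 = 110192.754
Step 2: a = sqrt(110192.754) = 331.95 m/s

331.95


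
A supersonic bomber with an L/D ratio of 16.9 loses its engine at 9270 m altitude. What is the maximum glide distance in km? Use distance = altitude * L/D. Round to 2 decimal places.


Step 1: Glide distance = altitude * L/D = 9270 * 16.9 = 156663.0 m
Step 2: Convert to km: 156663.0 / 1000 = 156.66 km

156.66


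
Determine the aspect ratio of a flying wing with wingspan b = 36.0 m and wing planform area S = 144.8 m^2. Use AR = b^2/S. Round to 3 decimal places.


Step 1: b^2 = 36.0^2 = 1296.0
Step 2: AR = 1296.0 / 144.8 = 8.950

8.950


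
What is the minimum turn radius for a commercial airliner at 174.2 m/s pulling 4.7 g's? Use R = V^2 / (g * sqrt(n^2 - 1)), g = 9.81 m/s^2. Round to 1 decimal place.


Step 1: V^2 = 174.2^2 = 30345.64
Step 2: n^2 - 1 = 4.7^2 - 1 = 21.09
Step 3: sqrt(21.09) = 4.592385
Step 4: R = 30345.64 / (9.81 * 4.592385) = 673.6 m

673.6


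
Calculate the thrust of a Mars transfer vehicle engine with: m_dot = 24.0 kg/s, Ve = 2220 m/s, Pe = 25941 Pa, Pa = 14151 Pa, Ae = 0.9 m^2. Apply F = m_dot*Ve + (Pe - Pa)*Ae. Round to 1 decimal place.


Step 1: Momentum thrust = m_dot * Ve = 24.0 * 2220 = 53280.0 N
Step 2: Pressure thrust = (Pe - Pa) * Ae = (25941 - 14151) * 0.9 = 10611.0 N
Step 3: Total thrust F = 53280.0 + 10611.0 = 63891.0 N

63891.0
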